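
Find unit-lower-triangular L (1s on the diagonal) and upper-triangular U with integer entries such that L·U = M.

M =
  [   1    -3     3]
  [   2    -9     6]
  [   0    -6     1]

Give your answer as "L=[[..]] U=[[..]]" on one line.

  r1 -= 2·r0 → [0,-3,0]
  r2 -= 0·r0 → [0,-6,1]
  r2 -= 2·r1 → [0,0,1]

L=[[1,0,0],[2,1,0],[0,2,1]] U=[[1,-3,3],[0,-3,0],[0,0,1]]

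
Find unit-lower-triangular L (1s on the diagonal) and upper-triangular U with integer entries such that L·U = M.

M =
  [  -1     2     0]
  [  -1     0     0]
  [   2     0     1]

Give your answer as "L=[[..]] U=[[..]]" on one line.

  R1 -= 1·R0 → [0,-2,0]
  R2 -= -2·R0 → [0,4,1]
  R2 -= -2·R1 → [0,0,1]

L=[[1,0,0],[1,1,0],[-2,-2,1]] U=[[-1,2,0],[0,-2,0],[0,0,1]]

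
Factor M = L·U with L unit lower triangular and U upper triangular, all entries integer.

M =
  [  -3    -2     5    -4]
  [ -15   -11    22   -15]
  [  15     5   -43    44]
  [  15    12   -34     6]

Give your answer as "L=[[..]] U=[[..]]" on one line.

L=[[1,0,0,0],[5,1,0,0],[-5,5,1,0],[-5,-2,5,1]] U=[[-3,-2,5,-4],[0,-1,-3,5],[0,0,-3,-1],[0,0,0,1]]

  r1 -= 5·r0 → [0,-1,-3,5]
  r2 -= -5·r0 → [0,-5,-18,24]
  r3 -= -5·r0 → [0,2,-9,-14]
  r2 -= 5·r1 → [0,0,-3,-1]
  r3 -= -2·r1 → [0,0,-15,-4]
  r3 -= 5·r2 → [0,0,0,1]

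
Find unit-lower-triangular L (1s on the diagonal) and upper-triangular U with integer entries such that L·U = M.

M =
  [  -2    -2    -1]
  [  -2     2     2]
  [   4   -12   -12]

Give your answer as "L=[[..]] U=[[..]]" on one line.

L=[[1,0,0],[1,1,0],[-2,-4,1]] U=[[-2,-2,-1],[0,4,3],[0,0,-2]]

  row1 -= 1·row0 → [0,4,3]
  row2 -= -2·row0 → [0,-16,-14]
  row2 -= -4·row1 → [0,0,-2]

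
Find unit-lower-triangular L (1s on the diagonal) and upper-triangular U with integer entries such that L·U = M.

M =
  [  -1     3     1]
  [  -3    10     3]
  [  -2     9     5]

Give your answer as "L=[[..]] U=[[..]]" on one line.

L=[[1,0,0],[3,1,0],[2,3,1]] U=[[-1,3,1],[0,1,0],[0,0,3]]

  R1 -= 3·R0 → [0,1,0]
  R2 -= 2·R0 → [0,3,3]
  R2 -= 3·R1 → [0,0,3]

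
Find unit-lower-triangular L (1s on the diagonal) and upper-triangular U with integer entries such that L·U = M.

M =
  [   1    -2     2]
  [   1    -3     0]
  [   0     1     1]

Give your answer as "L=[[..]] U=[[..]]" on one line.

L=[[1,0,0],[1,1,0],[0,-1,1]] U=[[1,-2,2],[0,-1,-2],[0,0,-1]]

  r1 -= 1·r0 → [0,-1,-2]
  r2 -= 0·r0 → [0,1,1]
  r2 -= -1·r1 → [0,0,-1]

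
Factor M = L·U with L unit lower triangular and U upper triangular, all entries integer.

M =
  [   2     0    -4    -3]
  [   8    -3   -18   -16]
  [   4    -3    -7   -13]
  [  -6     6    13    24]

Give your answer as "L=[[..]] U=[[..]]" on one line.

L=[[1,0,0,0],[4,1,0,0],[2,1,1,0],[-3,-2,-1,1]] U=[[2,0,-4,-3],[0,-3,-2,-4],[0,0,3,-3],[0,0,0,4]]

  R1 -= 4·R0 → [0,-3,-2,-4]
  R2 -= 2·R0 → [0,-3,1,-7]
  R3 -= -3·R0 → [0,6,1,15]
  R2 -= 1·R1 → [0,0,3,-3]
  R3 -= -2·R1 → [0,0,-3,7]
  R3 -= -1·R2 → [0,0,0,4]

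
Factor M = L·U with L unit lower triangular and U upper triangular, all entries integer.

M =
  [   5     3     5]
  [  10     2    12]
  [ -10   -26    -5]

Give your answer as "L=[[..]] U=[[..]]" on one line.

L=[[1,0,0],[2,1,0],[-2,5,1]] U=[[5,3,5],[0,-4,2],[0,0,-5]]

  R1 -= 2·R0 → [0,-4,2]
  R2 -= -2·R0 → [0,-20,5]
  R2 -= 5·R1 → [0,0,-5]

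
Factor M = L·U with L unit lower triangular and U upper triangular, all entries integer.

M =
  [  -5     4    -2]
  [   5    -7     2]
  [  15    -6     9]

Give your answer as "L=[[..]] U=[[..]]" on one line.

L=[[1,0,0],[-1,1,0],[-3,-2,1]] U=[[-5,4,-2],[0,-3,0],[0,0,3]]

  r1 -= -1·r0 → [0,-3,0]
  r2 -= -3·r0 → [0,6,3]
  r2 -= -2·r1 → [0,0,3]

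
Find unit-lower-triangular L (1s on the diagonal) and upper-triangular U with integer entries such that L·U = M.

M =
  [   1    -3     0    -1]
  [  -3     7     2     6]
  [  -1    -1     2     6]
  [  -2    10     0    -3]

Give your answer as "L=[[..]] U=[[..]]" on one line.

  row1 -= -3·row0 → [0,-2,2,3]
  row2 -= -1·row0 → [0,-4,2,5]
  row3 -= -2·row0 → [0,4,0,-5]
  row2 -= 2·row1 → [0,0,-2,-1]
  row3 -= -2·row1 → [0,0,4,1]
  row3 -= -2·row2 → [0,0,0,-1]

L=[[1,0,0,0],[-3,1,0,0],[-1,2,1,0],[-2,-2,-2,1]] U=[[1,-3,0,-1],[0,-2,2,3],[0,0,-2,-1],[0,0,0,-1]]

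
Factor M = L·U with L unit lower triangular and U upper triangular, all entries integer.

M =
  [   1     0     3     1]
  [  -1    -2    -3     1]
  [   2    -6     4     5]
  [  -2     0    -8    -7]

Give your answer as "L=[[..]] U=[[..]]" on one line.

L=[[1,0,0,0],[-1,1,0,0],[2,3,1,0],[-2,0,1,1]] U=[[1,0,3,1],[0,-2,0,2],[0,0,-2,-3],[0,0,0,-2]]

  R1 -= -1·R0 → [0,-2,0,2]
  R2 -= 2·R0 → [0,-6,-2,3]
  R3 -= -2·R0 → [0,0,-2,-5]
  R2 -= 3·R1 → [0,0,-2,-3]
  R3 -= 0·R1 → [0,0,-2,-5]
  R3 -= 1·R2 → [0,0,0,-2]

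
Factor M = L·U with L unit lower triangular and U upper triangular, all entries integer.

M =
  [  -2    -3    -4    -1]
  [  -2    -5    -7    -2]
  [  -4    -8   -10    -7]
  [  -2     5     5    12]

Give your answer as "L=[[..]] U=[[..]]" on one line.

  r1 -= 1·r0 → [0,-2,-3,-1]
  r2 -= 2·r0 → [0,-2,-2,-5]
  r3 -= 1·r0 → [0,8,9,13]
  r2 -= 1·r1 → [0,0,1,-4]
  r3 -= -4·r1 → [0,0,-3,9]
  r3 -= -3·r2 → [0,0,0,-3]

L=[[1,0,0,0],[1,1,0,0],[2,1,1,0],[1,-4,-3,1]] U=[[-2,-3,-4,-1],[0,-2,-3,-1],[0,0,1,-4],[0,0,0,-3]]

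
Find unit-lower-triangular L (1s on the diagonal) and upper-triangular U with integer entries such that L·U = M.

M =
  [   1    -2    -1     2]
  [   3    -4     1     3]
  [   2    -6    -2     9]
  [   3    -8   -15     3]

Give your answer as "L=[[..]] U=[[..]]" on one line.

  r1 -= 3·r0 → [0,2,4,-3]
  r2 -= 2·r0 → [0,-2,0,5]
  r3 -= 3·r0 → [0,-2,-12,-3]
  r2 -= -1·r1 → [0,0,4,2]
  r3 -= -1·r1 → [0,0,-8,-6]
  r3 -= -2·r2 → [0,0,0,-2]

L=[[1,0,0,0],[3,1,0,0],[2,-1,1,0],[3,-1,-2,1]] U=[[1,-2,-1,2],[0,2,4,-3],[0,0,4,2],[0,0,0,-2]]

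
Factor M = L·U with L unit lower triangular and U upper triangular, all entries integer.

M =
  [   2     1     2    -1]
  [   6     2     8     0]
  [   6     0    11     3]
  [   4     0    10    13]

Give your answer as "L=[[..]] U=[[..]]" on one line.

  R1 -= 3·R0 → [0,-1,2,3]
  R2 -= 3·R0 → [0,-3,5,6]
  R3 -= 2·R0 → [0,-2,6,15]
  R2 -= 3·R1 → [0,0,-1,-3]
  R3 -= 2·R1 → [0,0,2,9]
  R3 -= -2·R2 → [0,0,0,3]

L=[[1,0,0,0],[3,1,0,0],[3,3,1,0],[2,2,-2,1]] U=[[2,1,2,-1],[0,-1,2,3],[0,0,-1,-3],[0,0,0,3]]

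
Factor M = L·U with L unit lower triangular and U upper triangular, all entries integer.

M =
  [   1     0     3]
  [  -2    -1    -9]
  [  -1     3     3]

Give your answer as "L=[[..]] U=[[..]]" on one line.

  R1 -= -2·R0 → [0,-1,-3]
  R2 -= -1·R0 → [0,3,6]
  R2 -= -3·R1 → [0,0,-3]

L=[[1,0,0],[-2,1,0],[-1,-3,1]] U=[[1,0,3],[0,-1,-3],[0,0,-3]]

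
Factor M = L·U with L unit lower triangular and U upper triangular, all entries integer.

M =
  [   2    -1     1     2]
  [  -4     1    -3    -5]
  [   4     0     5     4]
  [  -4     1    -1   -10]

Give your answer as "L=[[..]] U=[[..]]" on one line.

  R1 -= -2·R0 → [0,-1,-1,-1]
  R2 -= 2·R0 → [0,2,3,0]
  R3 -= -2·R0 → [0,-1,1,-6]
  R2 -= -2·R1 → [0,0,1,-2]
  R3 -= 1·R1 → [0,0,2,-5]
  R3 -= 2·R2 → [0,0,0,-1]

L=[[1,0,0,0],[-2,1,0,0],[2,-2,1,0],[-2,1,2,1]] U=[[2,-1,1,2],[0,-1,-1,-1],[0,0,1,-2],[0,0,0,-1]]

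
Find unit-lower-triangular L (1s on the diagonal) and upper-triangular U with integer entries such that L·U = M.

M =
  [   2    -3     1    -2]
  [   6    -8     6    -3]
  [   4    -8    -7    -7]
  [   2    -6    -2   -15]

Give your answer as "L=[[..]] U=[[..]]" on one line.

L=[[1,0,0,0],[3,1,0,0],[2,-2,1,0],[1,-3,-2,1]] U=[[2,-3,1,-2],[0,1,3,3],[0,0,-3,3],[0,0,0,2]]

  r1 -= 3·r0 → [0,1,3,3]
  r2 -= 2·r0 → [0,-2,-9,-3]
  r3 -= 1·r0 → [0,-3,-3,-13]
  r2 -= -2·r1 → [0,0,-3,3]
  r3 -= -3·r1 → [0,0,6,-4]
  r3 -= -2·r2 → [0,0,0,2]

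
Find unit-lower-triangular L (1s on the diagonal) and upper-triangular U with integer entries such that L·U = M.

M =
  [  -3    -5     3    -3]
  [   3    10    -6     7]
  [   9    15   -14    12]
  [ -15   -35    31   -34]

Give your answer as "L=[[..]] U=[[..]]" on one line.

L=[[1,0,0,0],[-1,1,0,0],[-3,0,1,0],[5,-2,-2,1]] U=[[-3,-5,3,-3],[0,5,-3,4],[0,0,-5,3],[0,0,0,-5]]

  R1 -= -1·R0 → [0,5,-3,4]
  R2 -= -3·R0 → [0,0,-5,3]
  R3 -= 5·R0 → [0,-10,16,-19]
  R2 -= 0·R1 → [0,0,-5,3]
  R3 -= -2·R1 → [0,0,10,-11]
  R3 -= -2·R2 → [0,0,0,-5]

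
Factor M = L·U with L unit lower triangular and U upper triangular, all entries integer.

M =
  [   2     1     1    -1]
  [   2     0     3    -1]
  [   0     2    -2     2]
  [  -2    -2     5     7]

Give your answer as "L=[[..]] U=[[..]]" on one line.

  row1 -= 1·row0 → [0,-1,2,0]
  row2 -= 0·row0 → [0,2,-2,2]
  row3 -= -1·row0 → [0,-1,6,6]
  row2 -= -2·row1 → [0,0,2,2]
  row3 -= 1·row1 → [0,0,4,6]
  row3 -= 2·row2 → [0,0,0,2]

L=[[1,0,0,0],[1,1,0,0],[0,-2,1,0],[-1,1,2,1]] U=[[2,1,1,-1],[0,-1,2,0],[0,0,2,2],[0,0,0,2]]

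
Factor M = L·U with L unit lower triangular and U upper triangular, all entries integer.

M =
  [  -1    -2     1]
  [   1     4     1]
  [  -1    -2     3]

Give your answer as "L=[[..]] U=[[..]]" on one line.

  R1 -= -1·R0 → [0,2,2]
  R2 -= 1·R0 → [0,0,2]
  R2 -= 0·R1 → [0,0,2]

L=[[1,0,0],[-1,1,0],[1,0,1]] U=[[-1,-2,1],[0,2,2],[0,0,2]]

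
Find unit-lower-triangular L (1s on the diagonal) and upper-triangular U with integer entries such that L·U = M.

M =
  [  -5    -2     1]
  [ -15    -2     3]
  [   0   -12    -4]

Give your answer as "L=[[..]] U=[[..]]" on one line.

  R1 -= 3·R0 → [0,4,0]
  R2 -= 0·R0 → [0,-12,-4]
  R2 -= -3·R1 → [0,0,-4]

L=[[1,0,0],[3,1,0],[0,-3,1]] U=[[-5,-2,1],[0,4,0],[0,0,-4]]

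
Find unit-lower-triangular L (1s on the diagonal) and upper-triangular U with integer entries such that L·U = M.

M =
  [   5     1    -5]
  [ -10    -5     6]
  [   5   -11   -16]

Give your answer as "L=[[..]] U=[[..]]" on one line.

  R1 -= -2·R0 → [0,-3,-4]
  R2 -= 1·R0 → [0,-12,-11]
  R2 -= 4·R1 → [0,0,5]

L=[[1,0,0],[-2,1,0],[1,4,1]] U=[[5,1,-5],[0,-3,-4],[0,0,5]]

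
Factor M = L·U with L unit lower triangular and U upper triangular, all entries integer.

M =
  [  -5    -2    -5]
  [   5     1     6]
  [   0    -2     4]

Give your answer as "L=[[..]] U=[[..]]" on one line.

  R1 -= -1·R0 → [0,-1,1]
  R2 -= 0·R0 → [0,-2,4]
  R2 -= 2·R1 → [0,0,2]

L=[[1,0,0],[-1,1,0],[0,2,1]] U=[[-5,-2,-5],[0,-1,1],[0,0,2]]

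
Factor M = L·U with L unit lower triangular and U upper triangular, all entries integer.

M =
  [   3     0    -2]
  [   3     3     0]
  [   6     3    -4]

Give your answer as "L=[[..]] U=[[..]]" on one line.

L=[[1,0,0],[1,1,0],[2,1,1]] U=[[3,0,-2],[0,3,2],[0,0,-2]]

  R1 -= 1·R0 → [0,3,2]
  R2 -= 2·R0 → [0,3,0]
  R2 -= 1·R1 → [0,0,-2]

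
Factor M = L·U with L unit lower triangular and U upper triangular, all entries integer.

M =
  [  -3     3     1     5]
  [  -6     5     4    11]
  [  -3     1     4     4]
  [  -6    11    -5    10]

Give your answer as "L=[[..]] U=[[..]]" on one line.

L=[[1,0,0,0],[2,1,0,0],[1,2,1,0],[2,-5,-3,1]] U=[[-3,3,1,5],[0,-1,2,1],[0,0,-1,-3],[0,0,0,-4]]

  R1 -= 2·R0 → [0,-1,2,1]
  R2 -= 1·R0 → [0,-2,3,-1]
  R3 -= 2·R0 → [0,5,-7,0]
  R2 -= 2·R1 → [0,0,-1,-3]
  R3 -= -5·R1 → [0,0,3,5]
  R3 -= -3·R2 → [0,0,0,-4]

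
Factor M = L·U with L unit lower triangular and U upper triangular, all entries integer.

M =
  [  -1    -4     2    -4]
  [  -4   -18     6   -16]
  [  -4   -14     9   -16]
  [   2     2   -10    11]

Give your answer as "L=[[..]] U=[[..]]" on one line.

  R1 -= 4·R0 → [0,-2,-2,0]
  R2 -= 4·R0 → [0,2,1,0]
  R3 -= -2·R0 → [0,-6,-6,3]
  R2 -= -1·R1 → [0,0,-1,0]
  R3 -= 3·R1 → [0,0,0,3]
  R3 -= 0·R2 → [0,0,0,3]

L=[[1,0,0,0],[4,1,0,0],[4,-1,1,0],[-2,3,0,1]] U=[[-1,-4,2,-4],[0,-2,-2,0],[0,0,-1,0],[0,0,0,3]]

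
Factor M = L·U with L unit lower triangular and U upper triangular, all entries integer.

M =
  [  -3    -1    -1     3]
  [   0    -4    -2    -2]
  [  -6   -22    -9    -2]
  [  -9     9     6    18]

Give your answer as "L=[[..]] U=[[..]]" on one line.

  row1 -= 0·row0 → [0,-4,-2,-2]
  row2 -= 2·row0 → [0,-20,-7,-8]
  row3 -= 3·row0 → [0,12,9,9]
  row2 -= 5·row1 → [0,0,3,2]
  row3 -= -3·row1 → [0,0,3,3]
  row3 -= 1·row2 → [0,0,0,1]

L=[[1,0,0,0],[0,1,0,0],[2,5,1,0],[3,-3,1,1]] U=[[-3,-1,-1,3],[0,-4,-2,-2],[0,0,3,2],[0,0,0,1]]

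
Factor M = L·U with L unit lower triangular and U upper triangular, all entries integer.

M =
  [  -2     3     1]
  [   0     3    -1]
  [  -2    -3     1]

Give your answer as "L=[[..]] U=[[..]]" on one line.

L=[[1,0,0],[0,1,0],[1,-2,1]] U=[[-2,3,1],[0,3,-1],[0,0,-2]]

  row1 -= 0·row0 → [0,3,-1]
  row2 -= 1·row0 → [0,-6,0]
  row2 -= -2·row1 → [0,0,-2]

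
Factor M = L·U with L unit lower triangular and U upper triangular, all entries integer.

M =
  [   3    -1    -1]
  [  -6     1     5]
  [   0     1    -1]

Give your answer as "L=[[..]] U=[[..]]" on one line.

L=[[1,0,0],[-2,1,0],[0,-1,1]] U=[[3,-1,-1],[0,-1,3],[0,0,2]]

  row1 -= -2·row0 → [0,-1,3]
  row2 -= 0·row0 → [0,1,-1]
  row2 -= -1·row1 → [0,0,2]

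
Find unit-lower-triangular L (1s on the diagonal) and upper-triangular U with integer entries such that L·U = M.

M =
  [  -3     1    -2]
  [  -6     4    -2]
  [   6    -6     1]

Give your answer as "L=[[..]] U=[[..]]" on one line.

  row1 -= 2·row0 → [0,2,2]
  row2 -= -2·row0 → [0,-4,-3]
  row2 -= -2·row1 → [0,0,1]

L=[[1,0,0],[2,1,0],[-2,-2,1]] U=[[-3,1,-2],[0,2,2],[0,0,1]]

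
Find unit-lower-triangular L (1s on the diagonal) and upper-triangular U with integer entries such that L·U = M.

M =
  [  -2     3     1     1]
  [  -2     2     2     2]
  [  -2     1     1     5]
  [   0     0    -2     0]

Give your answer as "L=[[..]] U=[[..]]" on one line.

  row1 -= 1·row0 → [0,-1,1,1]
  row2 -= 1·row0 → [0,-2,0,4]
  row3 -= 0·row0 → [0,0,-2,0]
  row2 -= 2·row1 → [0,0,-2,2]
  row3 -= 0·row1 → [0,0,-2,0]
  row3 -= 1·row2 → [0,0,0,-2]

L=[[1,0,0,0],[1,1,0,0],[1,2,1,0],[0,0,1,1]] U=[[-2,3,1,1],[0,-1,1,1],[0,0,-2,2],[0,0,0,-2]]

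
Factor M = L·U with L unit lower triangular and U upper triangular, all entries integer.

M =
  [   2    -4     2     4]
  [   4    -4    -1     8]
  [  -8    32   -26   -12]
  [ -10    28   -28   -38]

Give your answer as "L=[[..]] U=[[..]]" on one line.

  r1 -= 2·r0 → [0,4,-5,0]
  r2 -= -4·r0 → [0,16,-18,4]
  r3 -= -5·r0 → [0,8,-18,-18]
  r2 -= 4·r1 → [0,0,2,4]
  r3 -= 2·r1 → [0,0,-8,-18]
  r3 -= -4·r2 → [0,0,0,-2]

L=[[1,0,0,0],[2,1,0,0],[-4,4,1,0],[-5,2,-4,1]] U=[[2,-4,2,4],[0,4,-5,0],[0,0,2,4],[0,0,0,-2]]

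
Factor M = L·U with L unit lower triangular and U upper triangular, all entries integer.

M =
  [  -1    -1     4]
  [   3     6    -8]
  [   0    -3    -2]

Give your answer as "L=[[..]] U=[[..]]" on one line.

  R1 -= -3·R0 → [0,3,4]
  R2 -= 0·R0 → [0,-3,-2]
  R2 -= -1·R1 → [0,0,2]

L=[[1,0,0],[-3,1,0],[0,-1,1]] U=[[-1,-1,4],[0,3,4],[0,0,2]]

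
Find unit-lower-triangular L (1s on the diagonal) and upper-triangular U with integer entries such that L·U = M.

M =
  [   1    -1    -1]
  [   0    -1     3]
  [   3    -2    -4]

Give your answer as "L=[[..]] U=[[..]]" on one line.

  R1 -= 0·R0 → [0,-1,3]
  R2 -= 3·R0 → [0,1,-1]
  R2 -= -1·R1 → [0,0,2]

L=[[1,0,0],[0,1,0],[3,-1,1]] U=[[1,-1,-1],[0,-1,3],[0,0,2]]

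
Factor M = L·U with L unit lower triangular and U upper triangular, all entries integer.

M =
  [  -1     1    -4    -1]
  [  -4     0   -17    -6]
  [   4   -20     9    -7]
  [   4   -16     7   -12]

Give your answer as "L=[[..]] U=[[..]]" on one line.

  r1 -= 4·r0 → [0,-4,-1,-2]
  r2 -= -4·r0 → [0,-16,-7,-11]
  r3 -= -4·r0 → [0,-12,-9,-16]
  r2 -= 4·r1 → [0,0,-3,-3]
  r3 -= 3·r1 → [0,0,-6,-10]
  r3 -= 2·r2 → [0,0,0,-4]

L=[[1,0,0,0],[4,1,0,0],[-4,4,1,0],[-4,3,2,1]] U=[[-1,1,-4,-1],[0,-4,-1,-2],[0,0,-3,-3],[0,0,0,-4]]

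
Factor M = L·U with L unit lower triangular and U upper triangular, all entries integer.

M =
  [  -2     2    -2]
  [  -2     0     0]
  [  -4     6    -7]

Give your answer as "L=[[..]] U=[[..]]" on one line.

  R1 -= 1·R0 → [0,-2,2]
  R2 -= 2·R0 → [0,2,-3]
  R2 -= -1·R1 → [0,0,-1]

L=[[1,0,0],[1,1,0],[2,-1,1]] U=[[-2,2,-2],[0,-2,2],[0,0,-1]]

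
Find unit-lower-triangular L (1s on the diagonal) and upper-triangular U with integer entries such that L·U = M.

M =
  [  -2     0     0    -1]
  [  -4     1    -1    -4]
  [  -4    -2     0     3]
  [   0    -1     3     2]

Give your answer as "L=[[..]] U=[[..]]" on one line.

L=[[1,0,0,0],[2,1,0,0],[2,-2,1,0],[0,-1,-1,1]] U=[[-2,0,0,-1],[0,1,-1,-2],[0,0,-2,1],[0,0,0,1]]

  row1 -= 2·row0 → [0,1,-1,-2]
  row2 -= 2·row0 → [0,-2,0,5]
  row3 -= 0·row0 → [0,-1,3,2]
  row2 -= -2·row1 → [0,0,-2,1]
  row3 -= -1·row1 → [0,0,2,0]
  row3 -= -1·row2 → [0,0,0,1]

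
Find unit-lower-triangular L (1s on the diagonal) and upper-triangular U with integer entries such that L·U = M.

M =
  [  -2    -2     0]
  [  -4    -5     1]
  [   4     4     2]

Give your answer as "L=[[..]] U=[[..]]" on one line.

L=[[1,0,0],[2,1,0],[-2,0,1]] U=[[-2,-2,0],[0,-1,1],[0,0,2]]

  row1 -= 2·row0 → [0,-1,1]
  row2 -= -2·row0 → [0,0,2]
  row2 -= 0·row1 → [0,0,2]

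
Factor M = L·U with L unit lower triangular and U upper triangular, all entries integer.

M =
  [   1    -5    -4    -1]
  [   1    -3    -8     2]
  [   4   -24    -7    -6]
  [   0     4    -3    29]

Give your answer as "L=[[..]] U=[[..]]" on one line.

L=[[1,0,0,0],[1,1,0,0],[4,-2,1,0],[0,2,5,1]] U=[[1,-5,-4,-1],[0,2,-4,3],[0,0,1,4],[0,0,0,3]]

  r1 -= 1·r0 → [0,2,-4,3]
  r2 -= 4·r0 → [0,-4,9,-2]
  r3 -= 0·r0 → [0,4,-3,29]
  r2 -= -2·r1 → [0,0,1,4]
  r3 -= 2·r1 → [0,0,5,23]
  r3 -= 5·r2 → [0,0,0,3]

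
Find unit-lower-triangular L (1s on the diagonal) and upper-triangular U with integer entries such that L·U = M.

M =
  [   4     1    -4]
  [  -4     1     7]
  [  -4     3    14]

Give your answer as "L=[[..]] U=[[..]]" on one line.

L=[[1,0,0],[-1,1,0],[-1,2,1]] U=[[4,1,-4],[0,2,3],[0,0,4]]

  r1 -= -1·r0 → [0,2,3]
  r2 -= -1·r0 → [0,4,10]
  r2 -= 2·r1 → [0,0,4]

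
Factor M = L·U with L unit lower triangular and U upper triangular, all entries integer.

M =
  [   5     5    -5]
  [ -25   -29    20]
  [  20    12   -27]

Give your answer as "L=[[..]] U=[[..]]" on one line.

  r1 -= -5·r0 → [0,-4,-5]
  r2 -= 4·r0 → [0,-8,-7]
  r2 -= 2·r1 → [0,0,3]

L=[[1,0,0],[-5,1,0],[4,2,1]] U=[[5,5,-5],[0,-4,-5],[0,0,3]]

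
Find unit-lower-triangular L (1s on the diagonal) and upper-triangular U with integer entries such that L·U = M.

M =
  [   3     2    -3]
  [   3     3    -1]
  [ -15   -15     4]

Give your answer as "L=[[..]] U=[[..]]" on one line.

L=[[1,0,0],[1,1,0],[-5,-5,1]] U=[[3,2,-3],[0,1,2],[0,0,-1]]

  R1 -= 1·R0 → [0,1,2]
  R2 -= -5·R0 → [0,-5,-11]
  R2 -= -5·R1 → [0,0,-1]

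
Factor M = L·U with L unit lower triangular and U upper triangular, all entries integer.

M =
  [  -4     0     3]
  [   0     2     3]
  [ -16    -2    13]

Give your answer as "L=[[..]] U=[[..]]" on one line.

  R1 -= 0·R0 → [0,2,3]
  R2 -= 4·R0 → [0,-2,1]
  R2 -= -1·R1 → [0,0,4]

L=[[1,0,0],[0,1,0],[4,-1,1]] U=[[-4,0,3],[0,2,3],[0,0,4]]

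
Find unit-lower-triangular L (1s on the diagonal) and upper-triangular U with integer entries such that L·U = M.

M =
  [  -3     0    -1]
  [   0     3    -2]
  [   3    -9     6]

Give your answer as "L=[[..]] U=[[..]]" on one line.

  row1 -= 0·row0 → [0,3,-2]
  row2 -= -1·row0 → [0,-9,5]
  row2 -= -3·row1 → [0,0,-1]

L=[[1,0,0],[0,1,0],[-1,-3,1]] U=[[-3,0,-1],[0,3,-2],[0,0,-1]]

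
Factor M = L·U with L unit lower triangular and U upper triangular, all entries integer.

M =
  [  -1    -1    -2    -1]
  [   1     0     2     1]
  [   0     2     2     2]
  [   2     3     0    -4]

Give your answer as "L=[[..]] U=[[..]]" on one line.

  row1 -= -1·row0 → [0,-1,0,0]
  row2 -= 0·row0 → [0,2,2,2]
  row3 -= -2·row0 → [0,1,-4,-6]
  row2 -= -2·row1 → [0,0,2,2]
  row3 -= -1·row1 → [0,0,-4,-6]
  row3 -= -2·row2 → [0,0,0,-2]

L=[[1,0,0,0],[-1,1,0,0],[0,-2,1,0],[-2,-1,-2,1]] U=[[-1,-1,-2,-1],[0,-1,0,0],[0,0,2,2],[0,0,0,-2]]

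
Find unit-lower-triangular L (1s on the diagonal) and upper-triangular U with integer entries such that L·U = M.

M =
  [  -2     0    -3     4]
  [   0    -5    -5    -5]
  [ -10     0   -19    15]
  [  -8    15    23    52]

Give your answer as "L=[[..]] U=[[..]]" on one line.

L=[[1,0,0,0],[0,1,0,0],[5,0,1,0],[4,-3,-5,1]] U=[[-2,0,-3,4],[0,-5,-5,-5],[0,0,-4,-5],[0,0,0,-4]]

  r1 -= 0·r0 → [0,-5,-5,-5]
  r2 -= 5·r0 → [0,0,-4,-5]
  r3 -= 4·r0 → [0,15,35,36]
  r2 -= 0·r1 → [0,0,-4,-5]
  r3 -= -3·r1 → [0,0,20,21]
  r3 -= -5·r2 → [0,0,0,-4]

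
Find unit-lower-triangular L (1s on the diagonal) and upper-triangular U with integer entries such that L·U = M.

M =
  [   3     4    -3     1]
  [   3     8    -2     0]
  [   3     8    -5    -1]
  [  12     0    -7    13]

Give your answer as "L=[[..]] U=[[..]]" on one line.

L=[[1,0,0,0],[1,1,0,0],[1,1,1,0],[4,-4,-3,1]] U=[[3,4,-3,1],[0,4,1,-1],[0,0,-3,-1],[0,0,0,2]]

  row1 -= 1·row0 → [0,4,1,-1]
  row2 -= 1·row0 → [0,4,-2,-2]
  row3 -= 4·row0 → [0,-16,5,9]
  row2 -= 1·row1 → [0,0,-3,-1]
  row3 -= -4·row1 → [0,0,9,5]
  row3 -= -3·row2 → [0,0,0,2]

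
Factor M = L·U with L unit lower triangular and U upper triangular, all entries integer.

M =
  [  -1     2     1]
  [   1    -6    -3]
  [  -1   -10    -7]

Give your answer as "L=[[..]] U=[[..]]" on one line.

  R1 -= -1·R0 → [0,-4,-2]
  R2 -= 1·R0 → [0,-12,-8]
  R2 -= 3·R1 → [0,0,-2]

L=[[1,0,0],[-1,1,0],[1,3,1]] U=[[-1,2,1],[0,-4,-2],[0,0,-2]]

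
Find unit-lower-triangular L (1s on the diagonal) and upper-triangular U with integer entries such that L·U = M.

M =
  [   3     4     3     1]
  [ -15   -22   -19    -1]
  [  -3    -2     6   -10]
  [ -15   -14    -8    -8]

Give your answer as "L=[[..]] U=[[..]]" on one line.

  r1 -= -5·r0 → [0,-2,-4,4]
  r2 -= -1·r0 → [0,2,9,-9]
  r3 -= -5·r0 → [0,6,7,-3]
  r2 -= -1·r1 → [0,0,5,-5]
  r3 -= -3·r1 → [0,0,-5,9]
  r3 -= -1·r2 → [0,0,0,4]

L=[[1,0,0,0],[-5,1,0,0],[-1,-1,1,0],[-5,-3,-1,1]] U=[[3,4,3,1],[0,-2,-4,4],[0,0,5,-5],[0,0,0,4]]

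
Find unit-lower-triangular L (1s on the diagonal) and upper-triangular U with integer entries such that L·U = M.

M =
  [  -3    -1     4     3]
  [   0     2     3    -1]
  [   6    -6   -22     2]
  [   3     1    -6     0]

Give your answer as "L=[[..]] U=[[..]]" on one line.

  R1 -= 0·R0 → [0,2,3,-1]
  R2 -= -2·R0 → [0,-8,-14,8]
  R3 -= -1·R0 → [0,0,-2,3]
  R2 -= -4·R1 → [0,0,-2,4]
  R3 -= 0·R1 → [0,0,-2,3]
  R3 -= 1·R2 → [0,0,0,-1]

L=[[1,0,0,0],[0,1,0,0],[-2,-4,1,0],[-1,0,1,1]] U=[[-3,-1,4,3],[0,2,3,-1],[0,0,-2,4],[0,0,0,-1]]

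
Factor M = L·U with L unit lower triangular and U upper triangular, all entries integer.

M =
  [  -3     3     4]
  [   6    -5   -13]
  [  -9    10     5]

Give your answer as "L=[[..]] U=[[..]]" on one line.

  r1 -= -2·r0 → [0,1,-5]
  r2 -= 3·r0 → [0,1,-7]
  r2 -= 1·r1 → [0,0,-2]

L=[[1,0,0],[-2,1,0],[3,1,1]] U=[[-3,3,4],[0,1,-5],[0,0,-2]]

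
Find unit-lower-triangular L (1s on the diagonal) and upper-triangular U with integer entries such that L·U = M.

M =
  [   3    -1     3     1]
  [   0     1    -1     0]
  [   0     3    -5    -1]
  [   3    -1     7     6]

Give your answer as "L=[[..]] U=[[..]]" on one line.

L=[[1,0,0,0],[0,1,0,0],[0,3,1,0],[1,0,-2,1]] U=[[3,-1,3,1],[0,1,-1,0],[0,0,-2,-1],[0,0,0,3]]

  row1 -= 0·row0 → [0,1,-1,0]
  row2 -= 0·row0 → [0,3,-5,-1]
  row3 -= 1·row0 → [0,0,4,5]
  row2 -= 3·row1 → [0,0,-2,-1]
  row3 -= 0·row1 → [0,0,4,5]
  row3 -= -2·row2 → [0,0,0,3]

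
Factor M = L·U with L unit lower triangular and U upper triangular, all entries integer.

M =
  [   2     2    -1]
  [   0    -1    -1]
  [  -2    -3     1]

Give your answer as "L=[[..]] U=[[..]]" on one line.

L=[[1,0,0],[0,1,0],[-1,1,1]] U=[[2,2,-1],[0,-1,-1],[0,0,1]]

  row1 -= 0·row0 → [0,-1,-1]
  row2 -= -1·row0 → [0,-1,0]
  row2 -= 1·row1 → [0,0,1]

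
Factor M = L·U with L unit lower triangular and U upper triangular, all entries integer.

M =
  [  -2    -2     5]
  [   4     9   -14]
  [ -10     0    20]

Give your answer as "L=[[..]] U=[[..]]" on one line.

L=[[1,0,0],[-2,1,0],[5,2,1]] U=[[-2,-2,5],[0,5,-4],[0,0,3]]

  R1 -= -2·R0 → [0,5,-4]
  R2 -= 5·R0 → [0,10,-5]
  R2 -= 2·R1 → [0,0,3]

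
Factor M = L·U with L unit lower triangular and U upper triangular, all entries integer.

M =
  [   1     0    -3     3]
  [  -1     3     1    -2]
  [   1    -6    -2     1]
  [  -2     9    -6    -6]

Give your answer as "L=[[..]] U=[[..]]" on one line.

  row1 -= -1·row0 → [0,3,-2,1]
  row2 -= 1·row0 → [0,-6,1,-2]
  row3 -= -2·row0 → [0,9,-12,0]
  row2 -= -2·row1 → [0,0,-3,0]
  row3 -= 3·row1 → [0,0,-6,-3]
  row3 -= 2·row2 → [0,0,0,-3]

L=[[1,0,0,0],[-1,1,0,0],[1,-2,1,0],[-2,3,2,1]] U=[[1,0,-3,3],[0,3,-2,1],[0,0,-3,0],[0,0,0,-3]]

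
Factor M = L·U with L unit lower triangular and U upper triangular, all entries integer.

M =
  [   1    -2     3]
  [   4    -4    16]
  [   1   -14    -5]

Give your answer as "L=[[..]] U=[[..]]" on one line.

  r1 -= 4·r0 → [0,4,4]
  r2 -= 1·r0 → [0,-12,-8]
  r2 -= -3·r1 → [0,0,4]

L=[[1,0,0],[4,1,0],[1,-3,1]] U=[[1,-2,3],[0,4,4],[0,0,4]]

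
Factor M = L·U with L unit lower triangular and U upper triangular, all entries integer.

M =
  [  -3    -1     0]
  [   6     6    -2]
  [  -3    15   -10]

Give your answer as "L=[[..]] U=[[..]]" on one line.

L=[[1,0,0],[-2,1,0],[1,4,1]] U=[[-3,-1,0],[0,4,-2],[0,0,-2]]

  row1 -= -2·row0 → [0,4,-2]
  row2 -= 1·row0 → [0,16,-10]
  row2 -= 4·row1 → [0,0,-2]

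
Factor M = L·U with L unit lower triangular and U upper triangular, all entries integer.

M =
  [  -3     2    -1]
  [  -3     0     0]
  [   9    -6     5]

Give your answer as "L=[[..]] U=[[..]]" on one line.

L=[[1,0,0],[1,1,0],[-3,0,1]] U=[[-3,2,-1],[0,-2,1],[0,0,2]]

  r1 -= 1·r0 → [0,-2,1]
  r2 -= -3·r0 → [0,0,2]
  r2 -= 0·r1 → [0,0,2]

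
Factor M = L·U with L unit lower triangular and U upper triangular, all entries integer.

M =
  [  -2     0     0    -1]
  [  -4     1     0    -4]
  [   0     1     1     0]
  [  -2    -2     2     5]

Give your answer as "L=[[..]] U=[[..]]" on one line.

  r1 -= 2·r0 → [0,1,0,-2]
  r2 -= 0·r0 → [0,1,1,0]
  r3 -= 1·r0 → [0,-2,2,6]
  r2 -= 1·r1 → [0,0,1,2]
  r3 -= -2·r1 → [0,0,2,2]
  r3 -= 2·r2 → [0,0,0,-2]

L=[[1,0,0,0],[2,1,0,0],[0,1,1,0],[1,-2,2,1]] U=[[-2,0,0,-1],[0,1,0,-2],[0,0,1,2],[0,0,0,-2]]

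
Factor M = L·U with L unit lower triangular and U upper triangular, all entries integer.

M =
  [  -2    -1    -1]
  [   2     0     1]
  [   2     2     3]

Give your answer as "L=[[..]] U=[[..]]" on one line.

  row1 -= -1·row0 → [0,-1,0]
  row2 -= -1·row0 → [0,1,2]
  row2 -= -1·row1 → [0,0,2]

L=[[1,0,0],[-1,1,0],[-1,-1,1]] U=[[-2,-1,-1],[0,-1,0],[0,0,2]]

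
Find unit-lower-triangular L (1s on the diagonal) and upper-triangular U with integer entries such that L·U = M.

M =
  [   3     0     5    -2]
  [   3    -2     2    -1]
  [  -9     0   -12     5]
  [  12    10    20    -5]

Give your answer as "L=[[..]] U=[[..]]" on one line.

  r1 -= 1·r0 → [0,-2,-3,1]
  r2 -= -3·r0 → [0,0,3,-1]
  r3 -= 4·r0 → [0,10,0,3]
  r2 -= 0·r1 → [0,0,3,-1]
  r3 -= -5·r1 → [0,0,-15,8]
  r3 -= -5·r2 → [0,0,0,3]

L=[[1,0,0,0],[1,1,0,0],[-3,0,1,0],[4,-5,-5,1]] U=[[3,0,5,-2],[0,-2,-3,1],[0,0,3,-1],[0,0,0,3]]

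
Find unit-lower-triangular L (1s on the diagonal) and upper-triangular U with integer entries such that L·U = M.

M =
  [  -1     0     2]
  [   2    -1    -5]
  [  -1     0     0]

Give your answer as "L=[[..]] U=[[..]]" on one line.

  row1 -= -2·row0 → [0,-1,-1]
  row2 -= 1·row0 → [0,0,-2]
  row2 -= 0·row1 → [0,0,-2]

L=[[1,0,0],[-2,1,0],[1,0,1]] U=[[-1,0,2],[0,-1,-1],[0,0,-2]]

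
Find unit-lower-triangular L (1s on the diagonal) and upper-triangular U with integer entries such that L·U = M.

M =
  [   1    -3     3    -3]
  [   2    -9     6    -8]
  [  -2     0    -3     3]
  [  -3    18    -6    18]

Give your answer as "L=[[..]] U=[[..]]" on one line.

L=[[1,0,0,0],[2,1,0,0],[-2,2,1,0],[-3,-3,1,1]] U=[[1,-3,3,-3],[0,-3,0,-2],[0,0,3,1],[0,0,0,2]]

  row1 -= 2·row0 → [0,-3,0,-2]
  row2 -= -2·row0 → [0,-6,3,-3]
  row3 -= -3·row0 → [0,9,3,9]
  row2 -= 2·row1 → [0,0,3,1]
  row3 -= -3·row1 → [0,0,3,3]
  row3 -= 1·row2 → [0,0,0,2]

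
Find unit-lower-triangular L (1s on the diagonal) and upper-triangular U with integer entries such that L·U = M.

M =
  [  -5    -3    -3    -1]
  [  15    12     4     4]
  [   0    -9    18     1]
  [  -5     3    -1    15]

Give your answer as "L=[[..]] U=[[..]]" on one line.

L=[[1,0,0,0],[-3,1,0,0],[0,-3,1,0],[1,2,4,1]] U=[[-5,-3,-3,-1],[0,3,-5,1],[0,0,3,4],[0,0,0,-2]]

  row1 -= -3·row0 → [0,3,-5,1]
  row2 -= 0·row0 → [0,-9,18,1]
  row3 -= 1·row0 → [0,6,2,16]
  row2 -= -3·row1 → [0,0,3,4]
  row3 -= 2·row1 → [0,0,12,14]
  row3 -= 4·row2 → [0,0,0,-2]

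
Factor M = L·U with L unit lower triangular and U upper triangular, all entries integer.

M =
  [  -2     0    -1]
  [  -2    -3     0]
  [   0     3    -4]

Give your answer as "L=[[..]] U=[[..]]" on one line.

L=[[1,0,0],[1,1,0],[0,-1,1]] U=[[-2,0,-1],[0,-3,1],[0,0,-3]]

  R1 -= 1·R0 → [0,-3,1]
  R2 -= 0·R0 → [0,3,-4]
  R2 -= -1·R1 → [0,0,-3]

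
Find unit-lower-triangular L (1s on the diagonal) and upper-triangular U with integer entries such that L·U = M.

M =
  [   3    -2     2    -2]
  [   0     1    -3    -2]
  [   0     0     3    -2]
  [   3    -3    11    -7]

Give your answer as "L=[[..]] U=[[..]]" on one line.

L=[[1,0,0,0],[0,1,0,0],[0,0,1,0],[1,-1,2,1]] U=[[3,-2,2,-2],[0,1,-3,-2],[0,0,3,-2],[0,0,0,-3]]

  r1 -= 0·r0 → [0,1,-3,-2]
  r2 -= 0·r0 → [0,0,3,-2]
  r3 -= 1·r0 → [0,-1,9,-5]
  r2 -= 0·r1 → [0,0,3,-2]
  r3 -= -1·r1 → [0,0,6,-7]
  r3 -= 2·r2 → [0,0,0,-3]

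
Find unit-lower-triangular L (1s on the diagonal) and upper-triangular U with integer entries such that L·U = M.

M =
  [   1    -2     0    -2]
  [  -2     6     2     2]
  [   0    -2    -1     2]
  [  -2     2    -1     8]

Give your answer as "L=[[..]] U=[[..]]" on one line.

L=[[1,0,0,0],[-2,1,0,0],[0,-1,1,0],[-2,-1,1,1]] U=[[1,-2,0,-2],[0,2,2,-2],[0,0,1,0],[0,0,0,2]]

  r1 -= -2·r0 → [0,2,2,-2]
  r2 -= 0·r0 → [0,-2,-1,2]
  r3 -= -2·r0 → [0,-2,-1,4]
  r2 -= -1·r1 → [0,0,1,0]
  r3 -= -1·r1 → [0,0,1,2]
  r3 -= 1·r2 → [0,0,0,2]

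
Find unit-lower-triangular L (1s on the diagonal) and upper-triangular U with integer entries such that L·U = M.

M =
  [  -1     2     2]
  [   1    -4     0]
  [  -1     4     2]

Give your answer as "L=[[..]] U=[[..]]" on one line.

L=[[1,0,0],[-1,1,0],[1,-1,1]] U=[[-1,2,2],[0,-2,2],[0,0,2]]

  row1 -= -1·row0 → [0,-2,2]
  row2 -= 1·row0 → [0,2,0]
  row2 -= -1·row1 → [0,0,2]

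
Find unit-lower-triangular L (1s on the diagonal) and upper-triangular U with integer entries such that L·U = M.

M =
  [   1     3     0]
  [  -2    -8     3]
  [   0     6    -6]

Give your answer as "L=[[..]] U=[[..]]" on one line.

L=[[1,0,0],[-2,1,0],[0,-3,1]] U=[[1,3,0],[0,-2,3],[0,0,3]]

  R1 -= -2·R0 → [0,-2,3]
  R2 -= 0·R0 → [0,6,-6]
  R2 -= -3·R1 → [0,0,3]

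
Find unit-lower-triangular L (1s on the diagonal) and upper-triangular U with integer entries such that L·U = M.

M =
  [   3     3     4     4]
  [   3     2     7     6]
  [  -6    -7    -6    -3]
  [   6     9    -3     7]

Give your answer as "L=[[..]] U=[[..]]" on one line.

L=[[1,0,0,0],[1,1,0,0],[-2,1,1,0],[2,-3,2,1]] U=[[3,3,4,4],[0,-1,3,2],[0,0,-1,3],[0,0,0,-1]]

  R1 -= 1·R0 → [0,-1,3,2]
  R2 -= -2·R0 → [0,-1,2,5]
  R3 -= 2·R0 → [0,3,-11,-1]
  R2 -= 1·R1 → [0,0,-1,3]
  R3 -= -3·R1 → [0,0,-2,5]
  R3 -= 2·R2 → [0,0,0,-1]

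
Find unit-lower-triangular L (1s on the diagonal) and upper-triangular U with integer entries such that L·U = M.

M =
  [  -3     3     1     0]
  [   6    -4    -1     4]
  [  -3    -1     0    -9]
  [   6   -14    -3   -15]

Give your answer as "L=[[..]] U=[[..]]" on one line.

  r1 -= -2·r0 → [0,2,1,4]
  r2 -= 1·r0 → [0,-4,-1,-9]
  r3 -= -2·r0 → [0,-8,-1,-15]
  r2 -= -2·r1 → [0,0,1,-1]
  r3 -= -4·r1 → [0,0,3,1]
  r3 -= 3·r2 → [0,0,0,4]

L=[[1,0,0,0],[-2,1,0,0],[1,-2,1,0],[-2,-4,3,1]] U=[[-3,3,1,0],[0,2,1,4],[0,0,1,-1],[0,0,0,4]]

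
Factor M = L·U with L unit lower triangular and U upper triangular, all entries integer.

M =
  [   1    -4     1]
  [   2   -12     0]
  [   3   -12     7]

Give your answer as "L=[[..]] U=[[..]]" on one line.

L=[[1,0,0],[2,1,0],[3,0,1]] U=[[1,-4,1],[0,-4,-2],[0,0,4]]

  row1 -= 2·row0 → [0,-4,-2]
  row2 -= 3·row0 → [0,0,4]
  row2 -= 0·row1 → [0,0,4]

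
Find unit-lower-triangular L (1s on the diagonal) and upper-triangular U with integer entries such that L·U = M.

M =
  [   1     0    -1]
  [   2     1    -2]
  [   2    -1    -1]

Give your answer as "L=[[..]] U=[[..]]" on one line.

  R1 -= 2·R0 → [0,1,0]
  R2 -= 2·R0 → [0,-1,1]
  R2 -= -1·R1 → [0,0,1]

L=[[1,0,0],[2,1,0],[2,-1,1]] U=[[1,0,-1],[0,1,0],[0,0,1]]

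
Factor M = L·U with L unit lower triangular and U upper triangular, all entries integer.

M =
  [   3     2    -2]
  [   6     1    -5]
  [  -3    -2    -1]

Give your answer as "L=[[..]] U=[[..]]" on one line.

  r1 -= 2·r0 → [0,-3,-1]
  r2 -= -1·r0 → [0,0,-3]
  r2 -= 0·r1 → [0,0,-3]

L=[[1,0,0],[2,1,0],[-1,0,1]] U=[[3,2,-2],[0,-3,-1],[0,0,-3]]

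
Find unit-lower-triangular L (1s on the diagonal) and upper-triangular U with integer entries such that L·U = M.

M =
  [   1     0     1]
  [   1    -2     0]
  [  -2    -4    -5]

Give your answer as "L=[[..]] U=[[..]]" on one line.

L=[[1,0,0],[1,1,0],[-2,2,1]] U=[[1,0,1],[0,-2,-1],[0,0,-1]]

  r1 -= 1·r0 → [0,-2,-1]
  r2 -= -2·r0 → [0,-4,-3]
  r2 -= 2·r1 → [0,0,-1]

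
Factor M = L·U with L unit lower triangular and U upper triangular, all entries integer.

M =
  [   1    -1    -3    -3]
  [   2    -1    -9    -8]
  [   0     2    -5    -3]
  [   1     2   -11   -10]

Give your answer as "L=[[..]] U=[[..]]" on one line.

  row1 -= 2·row0 → [0,1,-3,-2]
  row2 -= 0·row0 → [0,2,-5,-3]
  row3 -= 1·row0 → [0,3,-8,-7]
  row2 -= 2·row1 → [0,0,1,1]
  row3 -= 3·row1 → [0,0,1,-1]
  row3 -= 1·row2 → [0,0,0,-2]

L=[[1,0,0,0],[2,1,0,0],[0,2,1,0],[1,3,1,1]] U=[[1,-1,-3,-3],[0,1,-3,-2],[0,0,1,1],[0,0,0,-2]]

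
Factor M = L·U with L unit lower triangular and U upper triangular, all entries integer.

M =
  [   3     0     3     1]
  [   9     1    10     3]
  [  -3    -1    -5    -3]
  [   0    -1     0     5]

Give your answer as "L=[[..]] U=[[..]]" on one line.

L=[[1,0,0,0],[3,1,0,0],[-1,-1,1,0],[0,-1,-1,1]] U=[[3,0,3,1],[0,1,1,0],[0,0,-1,-2],[0,0,0,3]]

  r1 -= 3·r0 → [0,1,1,0]
  r2 -= -1·r0 → [0,-1,-2,-2]
  r3 -= 0·r0 → [0,-1,0,5]
  r2 -= -1·r1 → [0,0,-1,-2]
  r3 -= -1·r1 → [0,0,1,5]
  r3 -= -1·r2 → [0,0,0,3]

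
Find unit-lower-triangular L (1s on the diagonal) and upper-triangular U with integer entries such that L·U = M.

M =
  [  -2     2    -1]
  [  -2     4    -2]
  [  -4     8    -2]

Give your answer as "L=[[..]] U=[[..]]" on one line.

  R1 -= 1·R0 → [0,2,-1]
  R2 -= 2·R0 → [0,4,0]
  R2 -= 2·R1 → [0,0,2]

L=[[1,0,0],[1,1,0],[2,2,1]] U=[[-2,2,-1],[0,2,-1],[0,0,2]]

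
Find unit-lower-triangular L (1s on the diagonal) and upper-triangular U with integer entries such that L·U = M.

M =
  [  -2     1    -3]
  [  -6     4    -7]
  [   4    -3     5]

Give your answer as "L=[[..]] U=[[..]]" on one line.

L=[[1,0,0],[3,1,0],[-2,-1,1]] U=[[-2,1,-3],[0,1,2],[0,0,1]]

  r1 -= 3·r0 → [0,1,2]
  r2 -= -2·r0 → [0,-1,-1]
  r2 -= -1·r1 → [0,0,1]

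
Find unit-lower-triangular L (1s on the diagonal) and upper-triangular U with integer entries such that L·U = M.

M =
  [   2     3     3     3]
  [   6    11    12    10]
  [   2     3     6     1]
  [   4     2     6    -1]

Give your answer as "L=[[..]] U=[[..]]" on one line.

  r1 -= 3·r0 → [0,2,3,1]
  r2 -= 1·r0 → [0,0,3,-2]
  r3 -= 2·r0 → [0,-4,0,-7]
  r2 -= 0·r1 → [0,0,3,-2]
  r3 -= -2·r1 → [0,0,6,-5]
  r3 -= 2·r2 → [0,0,0,-1]

L=[[1,0,0,0],[3,1,0,0],[1,0,1,0],[2,-2,2,1]] U=[[2,3,3,3],[0,2,3,1],[0,0,3,-2],[0,0,0,-1]]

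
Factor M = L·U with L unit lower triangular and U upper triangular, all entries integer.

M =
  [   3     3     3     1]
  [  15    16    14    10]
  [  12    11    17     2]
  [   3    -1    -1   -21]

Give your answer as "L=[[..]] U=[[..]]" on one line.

  R1 -= 5·R0 → [0,1,-1,5]
  R2 -= 4·R0 → [0,-1,5,-2]
  R3 -= 1·R0 → [0,-4,-4,-22]
  R2 -= -1·R1 → [0,0,4,3]
  R3 -= -4·R1 → [0,0,-8,-2]
  R3 -= -2·R2 → [0,0,0,4]

L=[[1,0,0,0],[5,1,0,0],[4,-1,1,0],[1,-4,-2,1]] U=[[3,3,3,1],[0,1,-1,5],[0,0,4,3],[0,0,0,4]]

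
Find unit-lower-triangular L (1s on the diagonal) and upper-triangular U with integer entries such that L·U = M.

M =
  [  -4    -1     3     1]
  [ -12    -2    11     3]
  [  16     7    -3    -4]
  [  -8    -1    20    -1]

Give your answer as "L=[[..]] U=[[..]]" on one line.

  R1 -= 3·R0 → [0,1,2,0]
  R2 -= -4·R0 → [0,3,9,0]
  R3 -= 2·R0 → [0,1,14,-3]
  R2 -= 3·R1 → [0,0,3,0]
  R3 -= 1·R1 → [0,0,12,-3]
  R3 -= 4·R2 → [0,0,0,-3]

L=[[1,0,0,0],[3,1,0,0],[-4,3,1,0],[2,1,4,1]] U=[[-4,-1,3,1],[0,1,2,0],[0,0,3,0],[0,0,0,-3]]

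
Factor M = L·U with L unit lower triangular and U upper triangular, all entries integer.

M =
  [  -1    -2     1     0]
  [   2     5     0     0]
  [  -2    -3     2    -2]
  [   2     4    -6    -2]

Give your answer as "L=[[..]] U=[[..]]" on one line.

L=[[1,0,0,0],[-2,1,0,0],[2,1,1,0],[-2,0,2,1]] U=[[-1,-2,1,0],[0,1,2,0],[0,0,-2,-2],[0,0,0,2]]

  r1 -= -2·r0 → [0,1,2,0]
  r2 -= 2·r0 → [0,1,0,-2]
  r3 -= -2·r0 → [0,0,-4,-2]
  r2 -= 1·r1 → [0,0,-2,-2]
  r3 -= 0·r1 → [0,0,-4,-2]
  r3 -= 2·r2 → [0,0,0,2]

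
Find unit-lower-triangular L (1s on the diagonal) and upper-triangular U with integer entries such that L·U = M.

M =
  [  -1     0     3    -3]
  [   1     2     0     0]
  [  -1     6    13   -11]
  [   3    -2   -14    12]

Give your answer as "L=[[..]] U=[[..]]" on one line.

L=[[1,0,0,0],[-1,1,0,0],[1,3,1,0],[-3,-1,-2,1]] U=[[-1,0,3,-3],[0,2,3,-3],[0,0,1,1],[0,0,0,2]]

  R1 -= -1·R0 → [0,2,3,-3]
  R2 -= 1·R0 → [0,6,10,-8]
  R3 -= -3·R0 → [0,-2,-5,3]
  R2 -= 3·R1 → [0,0,1,1]
  R3 -= -1·R1 → [0,0,-2,0]
  R3 -= -2·R2 → [0,0,0,2]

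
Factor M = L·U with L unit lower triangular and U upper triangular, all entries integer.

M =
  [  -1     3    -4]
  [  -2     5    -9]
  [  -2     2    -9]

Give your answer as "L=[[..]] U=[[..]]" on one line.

L=[[1,0,0],[2,1,0],[2,4,1]] U=[[-1,3,-4],[0,-1,-1],[0,0,3]]

  r1 -= 2·r0 → [0,-1,-1]
  r2 -= 2·r0 → [0,-4,-1]
  r2 -= 4·r1 → [0,0,3]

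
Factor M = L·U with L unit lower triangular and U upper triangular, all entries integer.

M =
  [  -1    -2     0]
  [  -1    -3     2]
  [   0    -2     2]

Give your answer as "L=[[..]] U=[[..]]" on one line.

L=[[1,0,0],[1,1,0],[0,2,1]] U=[[-1,-2,0],[0,-1,2],[0,0,-2]]

  row1 -= 1·row0 → [0,-1,2]
  row2 -= 0·row0 → [0,-2,2]
  row2 -= 2·row1 → [0,0,-2]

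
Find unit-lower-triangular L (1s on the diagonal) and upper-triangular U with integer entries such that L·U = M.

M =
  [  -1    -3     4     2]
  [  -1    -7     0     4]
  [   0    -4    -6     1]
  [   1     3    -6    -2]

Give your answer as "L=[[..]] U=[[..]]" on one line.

  R1 -= 1·R0 → [0,-4,-4,2]
  R2 -= 0·R0 → [0,-4,-6,1]
  R3 -= -1·R0 → [0,0,-2,0]
  R2 -= 1·R1 → [0,0,-2,-1]
  R3 -= 0·R1 → [0,0,-2,0]
  R3 -= 1·R2 → [0,0,0,1]

L=[[1,0,0,0],[1,1,0,0],[0,1,1,0],[-1,0,1,1]] U=[[-1,-3,4,2],[0,-4,-4,2],[0,0,-2,-1],[0,0,0,1]]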